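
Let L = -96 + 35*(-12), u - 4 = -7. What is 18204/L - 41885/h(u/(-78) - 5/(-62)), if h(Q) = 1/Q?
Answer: -87061991/17329 ≈ -5024.1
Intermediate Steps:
u = -3 (u = 4 - 7 = -3)
L = -516 (L = -96 - 420 = -516)
18204/L - 41885/h(u/(-78) - 5/(-62)) = 18204/(-516) - 41885/(1/(-3/(-78) - 5/(-62))) = 18204*(-1/516) - 41885/(1/(-3*(-1/78) - 5*(-1/62))) = -1517/43 - 41885/(1/(1/26 + 5/62)) = -1517/43 - 41885/(1/(48/403)) = -1517/43 - 41885/403/48 = -1517/43 - 41885*48/403 = -1517/43 - 2010480/403 = -87061991/17329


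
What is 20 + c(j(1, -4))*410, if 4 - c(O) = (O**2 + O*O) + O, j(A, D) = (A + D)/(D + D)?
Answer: 22255/16 ≈ 1390.9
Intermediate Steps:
j(A, D) = (A + D)/(2*D) (j(A, D) = (A + D)/((2*D)) = (A + D)*(1/(2*D)) = (A + D)/(2*D))
c(O) = 4 - O - 2*O**2 (c(O) = 4 - ((O**2 + O*O) + O) = 4 - ((O**2 + O**2) + O) = 4 - (2*O**2 + O) = 4 - (O + 2*O**2) = 4 + (-O - 2*O**2) = 4 - O - 2*O**2)
20 + c(j(1, -4))*410 = 20 + (4 - (1 - 4)/(2*(-4)) - 2*(1 - 4)**2/64)*410 = 20 + (4 - (-1)*(-3)/(2*4) - 2*((1/2)*(-1/4)*(-3))**2)*410 = 20 + (4 - 1*3/8 - 2*(3/8)**2)*410 = 20 + (4 - 3/8 - 2*9/64)*410 = 20 + (4 - 3/8 - 9/32)*410 = 20 + (107/32)*410 = 20 + 21935/16 = 22255/16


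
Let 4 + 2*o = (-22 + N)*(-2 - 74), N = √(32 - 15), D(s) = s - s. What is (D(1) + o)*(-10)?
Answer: -8340 + 380*√17 ≈ -6773.2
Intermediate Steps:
D(s) = 0
N = √17 ≈ 4.1231
o = 834 - 38*√17 (o = -2 + ((-22 + √17)*(-2 - 74))/2 = -2 + ((-22 + √17)*(-76))/2 = -2 + (1672 - 76*√17)/2 = -2 + (836 - 38*√17) = 834 - 38*√17 ≈ 677.32)
(D(1) + o)*(-10) = (0 + (834 - 38*√17))*(-10) = (834 - 38*√17)*(-10) = -8340 + 380*√17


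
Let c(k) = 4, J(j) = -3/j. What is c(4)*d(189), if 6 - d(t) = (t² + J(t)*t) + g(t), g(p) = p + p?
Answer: -144360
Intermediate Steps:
g(p) = 2*p
d(t) = 9 - t² - 2*t (d(t) = 6 - ((t² + (-3/t)*t) + 2*t) = 6 - ((t² - 3) + 2*t) = 6 - ((-3 + t²) + 2*t) = 6 - (-3 + t² + 2*t) = 6 + (3 - t² - 2*t) = 9 - t² - 2*t)
c(4)*d(189) = 4*(9 - 1*189² - 2*189) = 4*(9 - 1*35721 - 378) = 4*(9 - 35721 - 378) = 4*(-36090) = -144360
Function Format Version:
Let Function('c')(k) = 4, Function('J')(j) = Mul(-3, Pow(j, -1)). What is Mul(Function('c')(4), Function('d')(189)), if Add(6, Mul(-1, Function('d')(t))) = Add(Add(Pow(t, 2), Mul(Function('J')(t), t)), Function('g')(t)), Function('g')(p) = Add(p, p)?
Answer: -144360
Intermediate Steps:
Function('g')(p) = Mul(2, p)
Function('d')(t) = Add(9, Mul(-1, Pow(t, 2)), Mul(-2, t)) (Function('d')(t) = Add(6, Mul(-1, Add(Add(Pow(t, 2), Mul(Mul(-3, Pow(t, -1)), t)), Mul(2, t)))) = Add(6, Mul(-1, Add(Add(Pow(t, 2), -3), Mul(2, t)))) = Add(6, Mul(-1, Add(Add(-3, Pow(t, 2)), Mul(2, t)))) = Add(6, Mul(-1, Add(-3, Pow(t, 2), Mul(2, t)))) = Add(6, Add(3, Mul(-1, Pow(t, 2)), Mul(-2, t))) = Add(9, Mul(-1, Pow(t, 2)), Mul(-2, t)))
Mul(Function('c')(4), Function('d')(189)) = Mul(4, Add(9, Mul(-1, Pow(189, 2)), Mul(-2, 189))) = Mul(4, Add(9, Mul(-1, 35721), -378)) = Mul(4, Add(9, -35721, -378)) = Mul(4, -36090) = -144360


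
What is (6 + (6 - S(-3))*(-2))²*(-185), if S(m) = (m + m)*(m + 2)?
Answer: -6660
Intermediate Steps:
S(m) = 2*m*(2 + m) (S(m) = (2*m)*(2 + m) = 2*m*(2 + m))
(6 + (6 - S(-3))*(-2))²*(-185) = (6 + (6 - 2*(-3)*(2 - 3))*(-2))²*(-185) = (6 + (6 - 2*(-3)*(-1))*(-2))²*(-185) = (6 + (6 - 1*6)*(-2))²*(-185) = (6 + (6 - 6)*(-2))²*(-185) = (6 + 0*(-2))²*(-185) = (6 + 0)²*(-185) = 6²*(-185) = 36*(-185) = -6660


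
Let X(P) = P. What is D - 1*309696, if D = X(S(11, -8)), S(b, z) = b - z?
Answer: -309677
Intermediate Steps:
D = 19 (D = 11 - 1*(-8) = 11 + 8 = 19)
D - 1*309696 = 19 - 1*309696 = 19 - 309696 = -309677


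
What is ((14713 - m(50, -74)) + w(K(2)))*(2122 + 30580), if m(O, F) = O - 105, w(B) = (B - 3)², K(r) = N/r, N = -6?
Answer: 484120408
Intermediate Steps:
K(r) = -6/r
w(B) = (-3 + B)²
m(O, F) = -105 + O
((14713 - m(50, -74)) + w(K(2)))*(2122 + 30580) = ((14713 - (-105 + 50)) + (-3 - 6/2)²)*(2122 + 30580) = ((14713 - 1*(-55)) + (-3 - 6*½)²)*32702 = ((14713 + 55) + (-3 - 3)²)*32702 = (14768 + (-6)²)*32702 = (14768 + 36)*32702 = 14804*32702 = 484120408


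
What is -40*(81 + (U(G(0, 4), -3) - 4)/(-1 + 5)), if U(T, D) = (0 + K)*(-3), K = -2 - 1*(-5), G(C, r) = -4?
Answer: -3110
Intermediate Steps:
K = 3 (K = -2 + 5 = 3)
U(T, D) = -9 (U(T, D) = (0 + 3)*(-3) = 3*(-3) = -9)
-40*(81 + (U(G(0, 4), -3) - 4)/(-1 + 5)) = -40*(81 + (-9 - 4)/(-1 + 5)) = -40*(81 - 13/4) = -40*311/4 = -3110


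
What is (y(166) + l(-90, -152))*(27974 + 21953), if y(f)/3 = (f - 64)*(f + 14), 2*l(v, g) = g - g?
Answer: 2749979160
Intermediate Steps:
l(v, g) = 0 (l(v, g) = (g - g)/2 = (½)*0 = 0)
y(f) = 3*(-64 + f)*(14 + f) (y(f) = 3*((f - 64)*(f + 14)) = 3*((-64 + f)*(14 + f)) = 3*(-64 + f)*(14 + f))
(y(166) + l(-90, -152))*(27974 + 21953) = ((-2688 - 150*166 + 3*166²) + 0)*(27974 + 21953) = ((-2688 - 24900 + 3*27556) + 0)*49927 = ((-2688 - 24900 + 82668) + 0)*49927 = (55080 + 0)*49927 = 55080*49927 = 2749979160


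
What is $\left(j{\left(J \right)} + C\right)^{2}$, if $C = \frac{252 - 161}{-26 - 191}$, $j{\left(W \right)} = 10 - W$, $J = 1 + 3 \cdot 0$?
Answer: $\frac{70756}{961} \approx 73.627$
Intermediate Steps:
$J = 1$ ($J = 1 + 0 = 1$)
$C = - \frac{13}{31}$ ($C = \frac{91}{-217} = 91 \left(- \frac{1}{217}\right) = - \frac{13}{31} \approx -0.41935$)
$\left(j{\left(J \right)} + C\right)^{2} = \left(\left(10 - 1\right) - \frac{13}{31}\right)^{2} = \left(9 - \frac{13}{31}\right)^{2} = \left(\frac{266}{31}\right)^{2} = \frac{70756}{961}$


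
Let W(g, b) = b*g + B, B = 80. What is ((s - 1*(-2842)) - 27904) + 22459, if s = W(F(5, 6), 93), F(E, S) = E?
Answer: -2058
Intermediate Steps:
W(g, b) = 80 + b*g (W(g, b) = b*g + 80 = 80 + b*g)
s = 545 (s = 80 + 93*5 = 80 + 465 = 545)
((s - 1*(-2842)) - 27904) + 22459 = ((545 - 1*(-2842)) - 27904) + 22459 = ((545 + 2842) - 27904) + 22459 = (3387 - 27904) + 22459 = -24517 + 22459 = -2058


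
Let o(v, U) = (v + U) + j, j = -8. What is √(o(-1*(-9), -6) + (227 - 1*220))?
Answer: √2 ≈ 1.4142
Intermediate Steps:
o(v, U) = -8 + U + v (o(v, U) = (v + U) - 8 = (U + v) - 8 = -8 + U + v)
√(o(-1*(-9), -6) + (227 - 1*220)) = √((-8 - 6 - 1*(-9)) + (227 - 1*220)) = √((-8 - 6 + 9) + (227 - 220)) = √(-5 + 7) = √2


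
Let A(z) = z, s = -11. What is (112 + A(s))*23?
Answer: 2323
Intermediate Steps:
(112 + A(s))*23 = (112 - 11)*23 = 101*23 = 2323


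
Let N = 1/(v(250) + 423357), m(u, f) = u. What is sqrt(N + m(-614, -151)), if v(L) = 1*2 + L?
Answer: 5*I*sqrt(4407158987733)/423609 ≈ 24.779*I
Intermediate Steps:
v(L) = 2 + L
N = 1/423609 (N = 1/((2 + 250) + 423357) = 1/(252 + 423357) = 1/423609 ≈ 2.3607e-6)
sqrt(N + m(-614, -151)) = sqrt(1/423609 - 614) = sqrt(-260095925/423609) = 5*I*sqrt(4407158987733)/423609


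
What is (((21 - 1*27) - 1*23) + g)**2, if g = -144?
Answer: 29929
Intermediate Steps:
(((21 - 1*27) - 1*23) + g)**2 = (((21 - 1*27) - 1*23) - 144)**2 = (((21 - 27) - 23) - 144)**2 = ((-6 - 23) - 144)**2 = (-29 - 144)**2 = (-173)**2 = 29929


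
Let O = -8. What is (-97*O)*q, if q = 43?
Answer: 33368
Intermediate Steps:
(-97*O)*q = -97*(-8)*43 = 776*43 = 33368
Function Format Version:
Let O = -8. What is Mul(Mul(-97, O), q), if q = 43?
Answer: 33368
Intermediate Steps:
Mul(Mul(-97, O), q) = Mul(Mul(-97, -8), 43) = Mul(776, 43) = 33368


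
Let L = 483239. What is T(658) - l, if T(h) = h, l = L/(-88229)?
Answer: 58537921/88229 ≈ 663.48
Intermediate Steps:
l = -483239/88229 (l = 483239/(-88229) = 483239*(-1/88229) = -483239/88229 ≈ -5.4771)
T(658) - l = 658 - 1*(-483239/88229) = 658 + 483239/88229 = 58537921/88229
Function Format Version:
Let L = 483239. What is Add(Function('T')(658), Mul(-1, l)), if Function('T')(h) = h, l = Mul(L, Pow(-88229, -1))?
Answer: Rational(58537921, 88229) ≈ 663.48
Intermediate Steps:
l = Rational(-483239, 88229) (l = Mul(483239, Pow(-88229, -1)) = Mul(483239, Rational(-1, 88229)) = Rational(-483239, 88229) ≈ -5.4771)
Add(Function('T')(658), Mul(-1, l)) = Add(658, Mul(-1, Rational(-483239, 88229))) = Add(658, Rational(483239, 88229)) = Rational(58537921, 88229)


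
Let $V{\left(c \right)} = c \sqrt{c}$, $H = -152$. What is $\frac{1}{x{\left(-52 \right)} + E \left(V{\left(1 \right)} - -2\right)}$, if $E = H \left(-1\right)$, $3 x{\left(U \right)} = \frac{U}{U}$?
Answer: $\frac{3}{1369} \approx 0.0021914$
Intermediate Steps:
$V{\left(c \right)} = c^{\frac{3}{2}}$
$x{\left(U \right)} = \frac{1}{3}$ ($x{\left(U \right)} = \frac{U \frac{1}{U}}{3} = \frac{1}{3} \cdot 1 = \frac{1}{3}$)
$E = 152$ ($E = \left(-152\right) \left(-1\right) = 152$)
$\frac{1}{x{\left(-52 \right)} + E \left(V{\left(1 \right)} - -2\right)} = \frac{1}{\frac{1}{3} + 152 \left(1^{\frac{3}{2}} - -2\right)} = \frac{1}{\frac{1}{3} + 152 \left(1 + 2\right)} = \frac{1}{\frac{1}{3} + 152 \cdot 3} = \frac{1}{\frac{1}{3} + 456} = \frac{1}{\frac{1369}{3}} = \frac{3}{1369}$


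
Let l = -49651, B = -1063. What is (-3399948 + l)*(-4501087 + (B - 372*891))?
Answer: 16673988625598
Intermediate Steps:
(-3399948 + l)*(-4501087 + (B - 372*891)) = (-3399948 - 49651)*(-4501087 + (-1063 - 372*891)) = -3449599*(-4501087 + (-1063 - 331452)) = -3449599*(-4501087 - 332515) = -3449599*(-4833602) = 16673988625598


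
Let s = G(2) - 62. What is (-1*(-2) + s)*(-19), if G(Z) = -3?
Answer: 1197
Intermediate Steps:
s = -65 (s = -3 - 62 = -65)
(-1*(-2) + s)*(-19) = (-1*(-2) - 65)*(-19) = (2 - 65)*(-19) = -63*(-19) = 1197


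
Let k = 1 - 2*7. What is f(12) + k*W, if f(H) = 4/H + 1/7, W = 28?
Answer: -7634/21 ≈ -363.52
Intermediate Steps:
k = -13 (k = 1 - 14 = -13)
f(H) = 1/7 + 4/H (f(H) = 4/H + 1*(1/7) = 4/H + 1/7 = 1/7 + 4/H)
f(12) + k*W = (1/7)*(28 + 12)/12 - 13*28 = (1/7)*(1/12)*40 - 364 = 10/21 - 364 = -7634/21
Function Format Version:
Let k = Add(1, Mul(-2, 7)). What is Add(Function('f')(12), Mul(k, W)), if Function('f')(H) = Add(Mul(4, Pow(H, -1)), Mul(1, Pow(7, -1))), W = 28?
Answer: Rational(-7634, 21) ≈ -363.52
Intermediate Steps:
k = -13 (k = Add(1, -14) = -13)
Function('f')(H) = Add(Rational(1, 7), Mul(4, Pow(H, -1))) (Function('f')(H) = Add(Mul(4, Pow(H, -1)), Mul(1, Rational(1, 7))) = Add(Mul(4, Pow(H, -1)), Rational(1, 7)) = Add(Rational(1, 7), Mul(4, Pow(H, -1))))
Add(Function('f')(12), Mul(k, W)) = Add(Mul(Rational(1, 7), Pow(12, -1), Add(28, 12)), Mul(-13, 28)) = Add(Mul(Rational(1, 7), Rational(1, 12), 40), -364) = Add(Rational(10, 21), -364) = Rational(-7634, 21)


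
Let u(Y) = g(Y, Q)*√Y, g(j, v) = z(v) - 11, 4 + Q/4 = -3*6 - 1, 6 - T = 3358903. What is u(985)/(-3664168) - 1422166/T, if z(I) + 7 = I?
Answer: 1422166/3358897 + 55*√985/1832084 ≈ 0.42435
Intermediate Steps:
T = -3358897 (T = 6 - 1*3358903 = 6 - 3358903 = -3358897)
z(I) = -7 + I
Q = -92 (Q = -16 + 4*(-3*6 - 1) = -16 + 4*(-18 - 1) = -16 + 4*(-19) = -16 - 76 = -92)
g(j, v) = -18 + v (g(j, v) = (-7 + v) - 11 = -18 + v)
u(Y) = -110*√Y (u(Y) = (-18 - 92)*√Y = -110*√Y)
u(985)/(-3664168) - 1422166/T = -110*√985/(-3664168) - 1422166/(-3358897) = -110*√985*(-1/3664168) - 1422166*(-1/3358897) = 55*√985/1832084 + 1422166/3358897 = 1422166/3358897 + 55*√985/1832084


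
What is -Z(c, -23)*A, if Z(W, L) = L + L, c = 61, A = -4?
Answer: -184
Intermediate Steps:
Z(W, L) = 2*L
-Z(c, -23)*A = -2*(-23)*(-4) = -(-46)*(-4) = -1*184 = -184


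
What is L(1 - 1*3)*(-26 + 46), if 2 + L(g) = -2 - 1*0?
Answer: -80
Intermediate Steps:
L(g) = -4 (L(g) = -2 + (-2 - 1*0) = -2 + (-2 + 0) = -2 - 2 = -4)
L(1 - 1*3)*(-26 + 46) = -4*(-26 + 46) = -4*20 = -80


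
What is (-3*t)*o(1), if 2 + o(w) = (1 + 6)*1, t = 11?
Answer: -165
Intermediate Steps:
o(w) = 5 (o(w) = -2 + (1 + 6)*1 = -2 + 7*1 = -2 + 7 = 5)
(-3*t)*o(1) = -3*11*5 = -33*5 = -165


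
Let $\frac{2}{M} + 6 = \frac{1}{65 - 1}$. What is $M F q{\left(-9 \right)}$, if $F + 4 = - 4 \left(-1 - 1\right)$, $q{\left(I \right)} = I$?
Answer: $\frac{4608}{383} \approx 12.031$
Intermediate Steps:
$M = - \frac{128}{383}$ ($M = \frac{2}{-6 + \frac{1}{65 - 1}} = \frac{2}{-6 + \frac{1}{64}} = \frac{2}{- \frac{383}{64}} = 2 \left(- \frac{64}{383}\right) = - \frac{128}{383} \approx -0.3342$)
$F = 4$ ($F = -4 - 4 \left(-1 - 1\right) = -4 - -8 = -4 + 8 = 4$)
$M F q{\left(-9 \right)} = \left(- \frac{128}{383}\right) 4 \left(-9\right) = \left(- \frac{512}{383}\right) \left(-9\right) = \frac{4608}{383}$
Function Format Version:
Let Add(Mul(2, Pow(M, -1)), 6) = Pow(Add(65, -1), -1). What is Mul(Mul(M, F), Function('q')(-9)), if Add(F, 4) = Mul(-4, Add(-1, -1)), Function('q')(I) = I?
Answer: Rational(4608, 383) ≈ 12.031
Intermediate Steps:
M = Rational(-128, 383) (M = Mul(2, Pow(Add(-6, Pow(Add(65, -1), -1)), -1)) = Mul(2, Pow(Add(-6, Pow(64, -1)), -1)) = Mul(2, Pow(Add(-6, Rational(1, 64)), -1)) = Mul(2, Pow(Rational(-383, 64), -1)) = Mul(2, Rational(-64, 383)) = Rational(-128, 383) ≈ -0.33420)
F = 4 (F = Add(-4, Mul(-4, Add(-1, -1))) = Add(-4, Mul(-4, -2)) = Add(-4, 8) = 4)
Mul(Mul(M, F), Function('q')(-9)) = Mul(Mul(Rational(-128, 383), 4), -9) = Mul(Rational(-512, 383), -9) = Rational(4608, 383)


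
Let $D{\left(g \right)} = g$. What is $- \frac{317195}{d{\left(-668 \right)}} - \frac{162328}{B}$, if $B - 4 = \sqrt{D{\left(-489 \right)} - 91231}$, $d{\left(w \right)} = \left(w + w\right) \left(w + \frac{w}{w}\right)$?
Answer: $\frac{- 317195 \sqrt{22930} + 72326848758 i}{891112 \left(\sqrt{22930} - 2 i\right)} \approx -7.434 + 535.9 i$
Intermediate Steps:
$d{\left(w \right)} = 2 w \left(1 + w\right)$ ($d{\left(w \right)} = 2 w \left(w + 1\right) = 2 w \left(1 + w\right)$)
$B = 4 + 2 i \sqrt{22930}$ ($B = 4 + \sqrt{-489 - 91231} = 4 + \sqrt{-91720} = 4 + 2 i \sqrt{22930} \approx 4.0 + 302.85 i$)
$- \frac{317195}{d{\left(-668 \right)}} - \frac{162328}{B} = - \frac{317195}{2 \left(-668\right) \left(1 - 668\right)} - \frac{162328}{4 + 2 i \sqrt{22930}} = - \frac{317195}{2 \left(-668\right) \left(-667\right)} - \frac{162328}{4 + 2 i \sqrt{22930}} = - \frac{317195}{891112} - \frac{162328}{4 + 2 i \sqrt{22930}}$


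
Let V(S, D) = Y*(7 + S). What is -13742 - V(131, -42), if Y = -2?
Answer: -13466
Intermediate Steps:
V(S, D) = -14 - 2*S (V(S, D) = -2*(7 + S) = -14 - 2*S)
-13742 - V(131, -42) = -13742 - (-14 - 2*131) = -13742 - (-14 - 262) = -13742 - 1*(-276) = -13742 + 276 = -13466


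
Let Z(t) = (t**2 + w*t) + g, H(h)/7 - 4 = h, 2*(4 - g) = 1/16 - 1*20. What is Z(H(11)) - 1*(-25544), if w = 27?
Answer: 1261375/32 ≈ 39418.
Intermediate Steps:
g = 447/32 (g = 4 - (1/16 - 1*20)/2 = 4 - (1/16 - 20)/2 = 4 - 1/2*(-319/16) = 4 + 319/32 = 447/32 ≈ 13.969)
H(h) = 28 + 7*h
Z(t) = 447/32 + t**2 + 27*t (Z(t) = (t**2 + 27*t) + 447/32 = 447/32 + t**2 + 27*t)
Z(H(11)) - 1*(-25544) = (447/32 + (28 + 7*11)**2 + 27*(28 + 7*11)) - 1*(-25544) = (447/32 + (28 + 77)**2 + 27*(28 + 77)) + 25544 = (447/32 + 105**2 + 27*105) + 25544 = (447/32 + 11025 + 2835) + 25544 = 443967/32 + 25544 = 1261375/32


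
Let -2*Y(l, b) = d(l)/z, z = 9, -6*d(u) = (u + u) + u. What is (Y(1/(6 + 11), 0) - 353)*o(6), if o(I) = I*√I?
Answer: -216035*√6/102 ≈ -5188.0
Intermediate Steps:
d(u) = -u/2 (d(u) = -((u + u) + u)/6 = -(2*u + u)/6 = -u/2)
o(I) = I^(3/2)
Y(l, b) = l/36 (Y(l, b) = -(-l/2)/(2*9) = -(-1)*l/36 = l/36)
(Y(1/(6 + 11), 0) - 353)*o(6) = (1/(36*(6 + 11)) - 353)*6^(3/2) = ((1/36)/17 - 353)*(6*√6) = ((1/36)*(1/17) - 353)*(6*√6) = (1/612 - 353)*(6*√6) = -216035*√6/102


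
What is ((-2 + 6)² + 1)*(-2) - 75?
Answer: -109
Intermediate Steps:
((-2 + 6)² + 1)*(-2) - 75 = (4² + 1)*(-2) - 75 = (16 + 1)*(-2) - 75 = 17*(-2) - 75 = -34 - 75 = -109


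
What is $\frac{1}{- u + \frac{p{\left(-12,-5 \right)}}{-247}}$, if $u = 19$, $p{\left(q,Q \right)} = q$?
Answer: $- \frac{247}{4681} \approx -0.052767$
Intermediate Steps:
$\frac{1}{- u + \frac{p{\left(-12,-5 \right)}}{-247}} = \frac{1}{\left(-1\right) 19 - \frac{12}{-247}} = \frac{1}{-19 - - \frac{12}{247}} = \frac{1}{-19 + \frac{12}{247}} = \frac{1}{- \frac{4681}{247}} = - \frac{247}{4681}$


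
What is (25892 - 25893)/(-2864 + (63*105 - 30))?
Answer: -1/3721 ≈ -0.00026874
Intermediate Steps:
(25892 - 25893)/(-2864 + (63*105 - 30)) = -1/(-2864 + (6615 - 30)) = -1/(-2864 + 6585) = -1/3721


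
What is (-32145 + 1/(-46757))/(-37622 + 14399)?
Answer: 1503003766/1085837811 ≈ 1.3842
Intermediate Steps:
(-32145 + 1/(-46757))/(-37622 + 14399) = (-32145 - 1/46757)/(-23223) = -1503003766/46757*(-1/23223) = 1503003766/1085837811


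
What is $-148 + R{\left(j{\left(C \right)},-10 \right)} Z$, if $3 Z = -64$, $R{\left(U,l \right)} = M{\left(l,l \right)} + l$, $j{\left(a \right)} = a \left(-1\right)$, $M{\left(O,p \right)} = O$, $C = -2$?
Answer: $\frac{836}{3} \approx 278.67$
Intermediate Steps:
$j{\left(a \right)} = - a$
$R{\left(U,l \right)} = 2 l$ ($R{\left(U,l \right)} = l + l = 2 l$)
$Z = - \frac{64}{3}$ ($Z = \frac{1}{3} \left(-64\right) = - \frac{64}{3} \approx -21.333$)
$-148 + R{\left(j{\left(C \right)},-10 \right)} Z = -148 + 2 \left(-10\right) \left(- \frac{64}{3}\right) = -148 - - \frac{1280}{3} = -148 + \frac{1280}{3} = \frac{836}{3}$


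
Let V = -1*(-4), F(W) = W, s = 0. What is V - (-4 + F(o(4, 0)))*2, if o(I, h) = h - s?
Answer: 12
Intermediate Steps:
o(I, h) = h (o(I, h) = h - 1*0 = h + 0 = h)
V = 4
V - (-4 + F(o(4, 0)))*2 = 4 - (-4 + 0)*2 = 4 - (-4)*2 = 4 - 1*(-8) = 4 + 8 = 12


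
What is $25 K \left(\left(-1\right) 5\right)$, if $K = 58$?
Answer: $-7250$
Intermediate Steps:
$25 K \left(\left(-1\right) 5\right) = 25 \cdot 58 \left(\left(-1\right) 5\right) = 1450 \left(-5\right) = -7250$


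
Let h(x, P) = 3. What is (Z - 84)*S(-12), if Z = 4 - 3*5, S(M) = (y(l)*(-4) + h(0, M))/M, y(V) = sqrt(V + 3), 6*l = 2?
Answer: 95/4 - 95*sqrt(30)/9 ≈ -34.065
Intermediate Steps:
l = 1/3 (l = (1/6)*2 = 1/3 ≈ 0.33333)
y(V) = sqrt(3 + V)
S(M) = (3 - 4*sqrt(30)/3)/M (S(M) = (sqrt(3 + 1/3)*(-4) + 3)/M = (sqrt(10/3)*(-4) + 3)/M = ((sqrt(30)/3)*(-4) + 3)/M = (-4*sqrt(30)/3 + 3)/M = (3 - 4*sqrt(30)/3)/M)
Z = -11 (Z = 4 - 15 = -11)
(Z - 84)*S(-12) = (-11 - 84)*((1/3)*(9 - 4*sqrt(30))/(-12)) = -95*(-1)*(9 - 4*sqrt(30))/(3*12) = -95*(-1/4 + sqrt(30)/9) = 95/4 - 95*sqrt(30)/9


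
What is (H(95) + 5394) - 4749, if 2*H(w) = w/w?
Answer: 1291/2 ≈ 645.50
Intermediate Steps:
H(w) = ½ (H(w) = (w/w)/2 = (½)*1 = ½)
(H(95) + 5394) - 4749 = (½ + 5394) - 4749 = 10789/2 - 4749 = 1291/2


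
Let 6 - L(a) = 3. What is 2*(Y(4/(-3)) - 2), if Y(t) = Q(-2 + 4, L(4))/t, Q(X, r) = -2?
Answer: -1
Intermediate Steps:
L(a) = 3 (L(a) = 6 - 1*3 = 6 - 3 = 3)
Y(t) = -2/t
2*(Y(4/(-3)) - 2) = 2*(-2/(4/(-3)) - 2) = 2*(-2/(4*(-1/3)) - 2) = 2*(-2/(-4/3) - 2) = 2*(-2*(-3/4) - 2) = 2*(3/2 - 2) = 2*(-1/2) = -1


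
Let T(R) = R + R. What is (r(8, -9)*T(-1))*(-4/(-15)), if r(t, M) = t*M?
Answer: 192/5 ≈ 38.400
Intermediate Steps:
r(t, M) = M*t
T(R) = 2*R
(r(8, -9)*T(-1))*(-4/(-15)) = ((-9*8)*(2*(-1)))*(-4/(-15)) = (-72*(-2))*(-4*(-1)/15) = 144*(-1*(-4/15)) = 144*(4/15) = 192/5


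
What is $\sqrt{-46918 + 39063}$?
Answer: $i \sqrt{7855} \approx 88.628 i$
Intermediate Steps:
$\sqrt{-46918 + 39063} = \sqrt{-7855} = i \sqrt{7855}$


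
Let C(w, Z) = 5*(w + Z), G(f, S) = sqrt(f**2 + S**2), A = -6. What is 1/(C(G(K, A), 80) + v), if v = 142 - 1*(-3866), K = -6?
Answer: 551/2428583 - 15*sqrt(2)/9714332 ≈ 0.00022470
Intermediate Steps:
v = 4008 (v = 142 + 3866 = 4008)
G(f, S) = sqrt(S**2 + f**2)
C(w, Z) = 5*Z + 5*w (C(w, Z) = 5*(Z + w) = 5*Z + 5*w)
1/(C(G(K, A), 80) + v) = 1/((5*80 + 5*sqrt((-6)**2 + (-6)**2)) + 4008) = 1/((400 + 5*sqrt(36 + 36)) + 4008) = 1/((400 + 5*sqrt(72)) + 4008) = 1/((400 + 5*(6*sqrt(2))) + 4008) = 1/((400 + 30*sqrt(2)) + 4008) = 1/(4408 + 30*sqrt(2))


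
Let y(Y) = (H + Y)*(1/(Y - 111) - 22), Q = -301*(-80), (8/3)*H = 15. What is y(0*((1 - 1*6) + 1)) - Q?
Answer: -7164325/296 ≈ -24204.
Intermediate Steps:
H = 45/8 (H = (3/8)*15 = 45/8 ≈ 5.6250)
Q = 24080
y(Y) = (-22 + 1/(-111 + Y))*(45/8 + Y) (y(Y) = (45/8 + Y)*(1/(Y - 111) - 22) = (45/8 + Y)*(1/(-111 + Y) - 22) = (45/8 + Y)*(-22 + 1/(-111 + Y)) = (-22 + 1/(-111 + Y))*(45/8 + Y))
y(0*((1 - 1*6) + 1)) - Q = (109935 - 176*(0*((1 - 1*6) + 1))² + 18554*(0*((1 - 1*6) + 1)))/(8*(-111 + 0*((1 - 1*6) + 1))) - 1*24080 = (109935 - 176*(0*((1 - 6) + 1))² + 18554*(0*((1 - 6) + 1)))/(8*(-111 + 0*((1 - 6) + 1))) - 24080 = (109935 - 176*(0*(-5 + 1))² + 18554*(0*(-5 + 1)))/(8*(-111 + 0*(-5 + 1))) - 24080 = (109935 - 176*(0*(-4))² + 18554*(0*(-4)))/(8*(-111 + 0*(-4))) - 24080 = (109935 - 176*0² + 18554*0)/(8*(-111 + 0)) - 24080 = (⅛)*(109935 - 176*0 + 0)/(-111) - 24080 = (⅛)*(-1/111)*(109935 + 0 + 0) - 24080 = (⅛)*(-1/111)*109935 - 24080 = -36645/296 - 24080 = -7164325/296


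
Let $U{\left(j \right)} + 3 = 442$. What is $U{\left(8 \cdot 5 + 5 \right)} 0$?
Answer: $0$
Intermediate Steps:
$U{\left(j \right)} = 439$ ($U{\left(j \right)} = -3 + 442 = 439$)
$U{\left(8 \cdot 5 + 5 \right)} 0 = 439 \cdot 0 = 0$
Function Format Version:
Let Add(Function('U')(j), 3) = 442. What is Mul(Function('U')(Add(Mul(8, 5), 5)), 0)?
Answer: 0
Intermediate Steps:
Function('U')(j) = 439 (Function('U')(j) = Add(-3, 442) = 439)
Mul(Function('U')(Add(Mul(8, 5), 5)), 0) = Mul(439, 0) = 0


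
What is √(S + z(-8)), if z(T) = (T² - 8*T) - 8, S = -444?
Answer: 18*I ≈ 18.0*I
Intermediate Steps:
z(T) = -8 + T² - 8*T
√(S + z(-8)) = √(-444 + (-8 + (-8)² - 8*(-8))) = √(-444 + (-8 + 64 + 64)) = √(-444 + 120) = √(-324) = 18*I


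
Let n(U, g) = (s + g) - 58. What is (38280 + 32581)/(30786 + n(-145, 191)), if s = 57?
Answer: 70861/30976 ≈ 2.2876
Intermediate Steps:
n(U, g) = -1 + g (n(U, g) = (57 + g) - 58 = -1 + g)
(38280 + 32581)/(30786 + n(-145, 191)) = (38280 + 32581)/(30786 + (-1 + 191)) = 70861/(30786 + 190) = 70861/30976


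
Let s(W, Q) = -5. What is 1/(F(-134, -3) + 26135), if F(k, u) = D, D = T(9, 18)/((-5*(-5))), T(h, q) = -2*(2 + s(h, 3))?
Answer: 25/653381 ≈ 3.8263e-5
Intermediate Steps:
T(h, q) = 6 (T(h, q) = -2*(2 - 5) = -2*(-3) = 6)
D = 6/25 (D = 6/((-5*(-5))) = 6/25 ≈ 0.24000)
F(k, u) = 6/25
1/(F(-134, -3) + 26135) = 1/(6/25 + 26135) = 1/(653381/25) = 25/653381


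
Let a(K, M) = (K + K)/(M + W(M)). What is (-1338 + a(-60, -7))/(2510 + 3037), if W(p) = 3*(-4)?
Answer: -8434/35131 ≈ -0.24007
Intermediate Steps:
W(p) = -12
a(K, M) = 2*K/(-12 + M) (a(K, M) = (K + K)/(M - 12) = (2*K)/(-12 + M) = 2*K/(-12 + M))
(-1338 + a(-60, -7))/(2510 + 3037) = (-1338 + 2*(-60)/(-12 - 7))/(2510 + 3037) = (-1338 + 2*(-60)/(-19))/5547 = (-1338 + 2*(-60)*(-1/19))*(1/5547) = (-1338 + 120/19)*(1/5547) = -25302/19*1/5547 = -8434/35131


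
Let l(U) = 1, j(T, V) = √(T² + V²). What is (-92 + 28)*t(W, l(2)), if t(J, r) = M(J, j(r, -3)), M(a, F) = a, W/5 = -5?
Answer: 1600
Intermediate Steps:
W = -25 (W = 5*(-5) = -25)
t(J, r) = J
(-92 + 28)*t(W, l(2)) = (-92 + 28)*(-25) = -64*(-25) = 1600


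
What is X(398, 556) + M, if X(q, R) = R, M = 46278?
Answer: 46834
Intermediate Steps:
X(398, 556) + M = 556 + 46278 = 46834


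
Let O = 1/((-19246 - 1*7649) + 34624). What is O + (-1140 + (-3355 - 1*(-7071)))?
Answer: 19909905/7729 ≈ 2576.0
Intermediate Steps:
O = 1/7729 (O = 1/((-19246 - 7649) + 34624) = 1/(-26895 + 34624) = 1/7729 ≈ 0.00012938)
O + (-1140 + (-3355 - 1*(-7071))) = 1/7729 + (-1140 + (-3355 - 1*(-7071))) = 1/7729 + (-1140 + (-3355 + 7071)) = 1/7729 + (-1140 + 3716) = 1/7729 + 2576 = 19909905/7729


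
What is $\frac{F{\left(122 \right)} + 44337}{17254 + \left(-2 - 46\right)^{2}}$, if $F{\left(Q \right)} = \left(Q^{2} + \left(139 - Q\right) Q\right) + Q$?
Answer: $\frac{61417}{19558} \approx 3.1403$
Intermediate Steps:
$F{\left(Q \right)} = Q + Q^{2} + Q \left(139 - Q\right)$ ($F{\left(Q \right)} = \left(Q^{2} + Q \left(139 - Q\right)\right) + Q = Q + Q^{2} + Q \left(139 - Q\right)$)
$\frac{F{\left(122 \right)} + 44337}{17254 + \left(-2 - 46\right)^{2}} = \frac{140 \cdot 122 + 44337}{17254 + \left(-2 - 46\right)^{2}} = \frac{17080 + 44337}{17254 + \left(-48\right)^{2}} = \frac{61417}{17254 + 2304} = \frac{61417}{19558}$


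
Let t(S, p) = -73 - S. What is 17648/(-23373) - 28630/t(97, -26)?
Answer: 66616883/397341 ≈ 167.66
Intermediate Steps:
17648/(-23373) - 28630/t(97, -26) = 17648/(-23373) - 28630/(-73 - 1*97) = 17648*(-1/23373) - 28630/(-73 - 97) = -17648/23373 - 28630/(-170) = -17648/23373 - 28630*(-1/170) = -17648/23373 + 2863/17 = 66616883/397341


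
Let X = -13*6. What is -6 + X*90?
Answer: -7026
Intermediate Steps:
X = -78
-6 + X*90 = -6 - 78*90 = -6 - 7020 = -7026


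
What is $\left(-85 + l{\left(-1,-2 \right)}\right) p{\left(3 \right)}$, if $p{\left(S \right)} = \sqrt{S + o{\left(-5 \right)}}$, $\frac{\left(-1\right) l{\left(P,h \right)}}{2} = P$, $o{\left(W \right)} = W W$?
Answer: $- 166 \sqrt{7} \approx -439.19$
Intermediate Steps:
$o{\left(W \right)} = W^{2}$
$l{\left(P,h \right)} = - 2 P$
$p{\left(S \right)} = \sqrt{25 + S}$ ($p{\left(S \right)} = \sqrt{S + \left(-5\right)^{2}} = \sqrt{S + 25} = \sqrt{25 + S}$)
$\left(-85 + l{\left(-1,-2 \right)}\right) p{\left(3 \right)} = \left(-85 - -2\right) \sqrt{25 + 3} = \left(-85 + 2\right) \sqrt{28} = - 83 \cdot 2 \sqrt{7} = - 166 \sqrt{7}$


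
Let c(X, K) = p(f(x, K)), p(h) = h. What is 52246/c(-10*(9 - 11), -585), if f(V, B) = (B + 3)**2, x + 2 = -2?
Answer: 26123/169362 ≈ 0.15424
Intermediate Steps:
x = -4 (x = -2 - 2 = -4)
f(V, B) = (3 + B)**2
c(X, K) = (3 + K)**2
52246/c(-10*(9 - 11), -585) = 52246/((3 - 585)**2) = 52246/((-582)**2) = 52246/338724 = 52246*(1/338724) = 26123/169362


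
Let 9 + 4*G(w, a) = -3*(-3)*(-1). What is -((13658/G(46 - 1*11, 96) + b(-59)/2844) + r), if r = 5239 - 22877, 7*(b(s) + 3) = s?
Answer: 34296698/1659 ≈ 20673.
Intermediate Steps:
b(s) = -3 + s/7
G(w, a) = -9/2 (G(w, a) = -9/4 + (-3*(-3)*(-1))/4 = -9/4 + (9*(-1))/4 = -9/4 + (1/4)*(-9) = -9/4 - 9/4 = -9/2)
r = -17638
-((13658/G(46 - 1*11, 96) + b(-59)/2844) + r) = -((13658/(-9/2) + (-3 + (1/7)*(-59))/2844) - 17638) = -((13658*(-2/9) + (-3 - 59/7)*(1/2844)) - 17638) = -((-27316/9 - 80/7*1/2844) - 17638) = -((-27316/9 - 20/4977) - 17638) = -(-5035256/1659 - 17638) = -1*(-34296698/1659) = 34296698/1659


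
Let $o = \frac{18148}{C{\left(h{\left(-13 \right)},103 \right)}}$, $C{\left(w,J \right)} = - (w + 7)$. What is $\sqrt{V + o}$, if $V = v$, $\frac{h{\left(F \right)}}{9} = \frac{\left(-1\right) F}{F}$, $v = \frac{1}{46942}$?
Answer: $\frac{\sqrt{408061737222}}{6706} \approx 95.258$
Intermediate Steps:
$v = \frac{1}{46942} \approx 2.1303 \cdot 10^{-5}$
$h{\left(F \right)} = -9$ ($h{\left(F \right)} = 9 \frac{\left(-1\right) F}{F} = 9 \left(-1\right) = -9$)
$C{\left(w,J \right)} = -7 - w$ ($C{\left(w,J \right)} = - (7 + w) = -7 - w$)
$V = \frac{1}{46942} \approx 2.1303 \cdot 10^{-5}$
$o = 9074$ ($o = \frac{18148}{-7 - -9} = \frac{18148}{-7 + 9} = \frac{18148}{2} = 18148 \cdot \frac{1}{2} = 9074$)
$\sqrt{V + o} = \sqrt{\frac{1}{46942} + 9074} = \sqrt{\frac{425951709}{46942}} = \frac{\sqrt{408061737222}}{6706}$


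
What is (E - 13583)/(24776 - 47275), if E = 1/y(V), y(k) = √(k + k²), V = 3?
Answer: 13583/22499 - √3/134994 ≈ 0.60370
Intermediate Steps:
E = √3/6 (E = 1/(√(3*(1 + 3))) = 1/(√(3*4)) = 1/(√12) = 1/(2*√3) = √3/6 ≈ 0.28868)
(E - 13583)/(24776 - 47275) = (√3/6 - 13583)/(24776 - 47275) = (-13583 + √3/6)/(-22499) = (-13583 + √3/6)*(-1/22499) = 13583/22499 - √3/134994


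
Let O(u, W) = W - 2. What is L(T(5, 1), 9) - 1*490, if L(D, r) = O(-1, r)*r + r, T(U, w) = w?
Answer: -418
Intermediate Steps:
O(u, W) = -2 + W
L(D, r) = r + r*(-2 + r) (L(D, r) = (-2 + r)*r + r = r*(-2 + r) + r = r + r*(-2 + r))
L(T(5, 1), 9) - 1*490 = 9*(-1 + 9) - 1*490 = 9*8 - 490 = 72 - 490 = -418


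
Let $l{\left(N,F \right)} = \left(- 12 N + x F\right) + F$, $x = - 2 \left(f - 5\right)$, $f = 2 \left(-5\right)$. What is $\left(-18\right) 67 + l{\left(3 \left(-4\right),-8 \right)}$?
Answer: $-1310$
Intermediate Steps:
$f = -10$
$x = 30$ ($x = - 2 \left(-10 - 5\right) = \left(-2\right) \left(-15\right) = 30$)
$l{\left(N,F \right)} = - 12 N + 31 F$ ($l{\left(N,F \right)} = \left(- 12 N + 30 F\right) + F = - 12 N + 31 F$)
$\left(-18\right) 67 + l{\left(3 \left(-4\right),-8 \right)} = \left(-18\right) 67 - \left(248 + 12 \cdot 3 \left(-4\right)\right) = -1206 - 104 = -1310$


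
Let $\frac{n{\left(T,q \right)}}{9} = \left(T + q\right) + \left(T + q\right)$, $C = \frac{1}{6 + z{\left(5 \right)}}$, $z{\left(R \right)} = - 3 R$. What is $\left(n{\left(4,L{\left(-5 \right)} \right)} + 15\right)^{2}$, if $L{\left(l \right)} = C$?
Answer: $7225$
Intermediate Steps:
$C = - \frac{1}{9}$ ($C = \frac{1}{6 - 15} = \frac{1}{-9} = - \frac{1}{9} \approx -0.11111$)
$L{\left(l \right)} = - \frac{1}{9}$
$n{\left(T,q \right)} = 18 T + 18 q$ ($n{\left(T,q \right)} = 9 \left(\left(T + q\right) + \left(T + q\right)\right) = 9 \left(2 T + 2 q\right) = 18 T + 18 q$)
$\left(n{\left(4,L{\left(-5 \right)} \right)} + 15\right)^{2} = \left(\left(18 \cdot 4 + 18 \left(- \frac{1}{9}\right)\right) + 15\right)^{2} = \left(\left(72 - 2\right) + 15\right)^{2} = \left(70 + 15\right)^{2} = 85^{2} = 7225$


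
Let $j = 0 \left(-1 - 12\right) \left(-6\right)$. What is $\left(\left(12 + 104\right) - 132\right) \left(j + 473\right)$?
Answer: $-7568$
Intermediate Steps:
$j = 0$ ($j = 0 \left(-1 - 12\right) \left(-6\right) = 0 \left(-13\right) \left(-6\right) = 0 \left(-6\right) = 0$)
$\left(\left(12 + 104\right) - 132\right) \left(j + 473\right) = \left(\left(12 + 104\right) - 132\right) \left(0 + 473\right) = \left(116 - 132\right) 473 = \left(-16\right) 473 = -7568$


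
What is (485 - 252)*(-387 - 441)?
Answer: -192924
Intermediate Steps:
(485 - 252)*(-387 - 441) = 233*(-828) = -192924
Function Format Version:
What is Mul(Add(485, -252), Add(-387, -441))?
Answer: -192924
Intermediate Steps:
Mul(Add(485, -252), Add(-387, -441)) = Mul(233, -828) = -192924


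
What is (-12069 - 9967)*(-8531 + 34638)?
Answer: -575293852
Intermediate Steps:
(-12069 - 9967)*(-8531 + 34638) = -22036*26107 = -575293852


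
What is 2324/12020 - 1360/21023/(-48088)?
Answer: 73421046843/379739605265 ≈ 0.19335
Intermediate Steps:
2324/12020 - 1360/21023/(-48088) = 2324*(1/12020) - 1360*1/21023*(-1/48088) = 581/3005 - 1360/21023*(-1/48088) = 581/3005 + 170/126369253 = 73421046843/379739605265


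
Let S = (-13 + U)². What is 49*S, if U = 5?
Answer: 3136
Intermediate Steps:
S = 64 (S = (-13 + 5)² = (-8)² = 64)
49*S = 49*64 = 3136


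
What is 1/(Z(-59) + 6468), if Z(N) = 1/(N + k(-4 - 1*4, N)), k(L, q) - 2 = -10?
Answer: 67/433355 ≈ 0.00015461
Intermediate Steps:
k(L, q) = -8 (k(L, q) = 2 - 10 = -8)
Z(N) = 1/(-8 + N) (Z(N) = 1/(N - 8) = 1/(-8 + N))
1/(Z(-59) + 6468) = 1/(1/(-8 - 59) + 6468) = 1/(1/(-67) + 6468) = 1/(-1/67 + 6468) = 1/(433355/67) = 67/433355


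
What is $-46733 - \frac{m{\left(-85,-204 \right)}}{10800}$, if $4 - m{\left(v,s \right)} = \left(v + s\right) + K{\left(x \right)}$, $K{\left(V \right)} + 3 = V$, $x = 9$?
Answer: $- \frac{504716687}{10800} \approx -46733.0$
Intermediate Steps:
$K{\left(V \right)} = -3 + V$
$m{\left(v,s \right)} = -2 - s - v$ ($m{\left(v,s \right)} = 4 - \left(\left(v + s\right) + \left(-3 + 9\right)\right) = 4 - \left(\left(s + v\right) + 6\right) = 4 - \left(6 + s + v\right) = -2 - s - v$)
$-46733 - \frac{m{\left(-85,-204 \right)}}{10800} = -46733 - \frac{-2 - -204 - -85}{10800} = -46733 - \left(-2 + 204 + 85\right) \frac{1}{10800} = -46733 - 287 \cdot \frac{1}{10800} = -46733 - \frac{287}{10800} = - \frac{504716687}{10800}$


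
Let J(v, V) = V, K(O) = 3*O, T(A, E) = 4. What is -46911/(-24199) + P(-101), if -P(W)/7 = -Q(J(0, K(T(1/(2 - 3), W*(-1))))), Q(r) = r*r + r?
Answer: 26472219/24199 ≈ 1093.9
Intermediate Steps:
Q(r) = r + r**2 (Q(r) = r**2 + r = r + r**2)
P(W) = 1092 (P(W) = -(-7)*(3*4)*(1 + 3*4) = -(-7)*12*(1 + 12) = -(-7)*12*13 = -(-7)*156 = -7*(-156) = 1092)
-46911/(-24199) + P(-101) = -46911/(-24199) + 1092 = -46911*(-1/24199) + 1092 = 46911/24199 + 1092 = 26472219/24199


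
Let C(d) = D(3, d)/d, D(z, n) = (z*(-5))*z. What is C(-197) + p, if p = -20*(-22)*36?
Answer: 3120525/197 ≈ 15840.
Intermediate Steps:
D(z, n) = -5*z**2 (D(z, n) = (-5*z)*z = -5*z**2)
C(d) = -45/d (C(d) = (-5*3**2)/d = (-5*9)/d = -45/d)
p = 15840 (p = 440*36 = 15840)
C(-197) + p = -45/(-197) + 15840 = -45*(-1/197) + 15840 = 45/197 + 15840 = 3120525/197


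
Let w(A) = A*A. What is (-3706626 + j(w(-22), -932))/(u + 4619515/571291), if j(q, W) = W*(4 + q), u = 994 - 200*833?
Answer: 2377394361622/94604597831 ≈ 25.130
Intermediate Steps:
w(A) = A²
u = -165606 (u = 994 - 166600 = -165606)
(-3706626 + j(w(-22), -932))/(u + 4619515/571291) = (-3706626 - 932*(4 + (-22)²))/(-165606 + 4619515/571291) = (-3706626 - 932*(4 + 484))/(-165606 + 4619515*(1/571291)) = (-3706626 - 932*488)/(-165606 + 4619515/571291) = (-3706626 - 454816)/(-94604597831/571291) = -4161442*(-571291/94604597831) = 2377394361622/94604597831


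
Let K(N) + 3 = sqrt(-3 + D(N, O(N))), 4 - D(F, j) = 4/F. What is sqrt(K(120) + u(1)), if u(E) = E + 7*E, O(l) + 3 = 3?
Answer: sqrt(4500 + 30*sqrt(870))/30 ≈ 2.4461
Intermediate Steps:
O(l) = 0 (O(l) = -3 + 3 = 0)
D(F, j) = 4 - 4/F
K(N) = -3 + sqrt(1 - 4/N) (K(N) = -3 + sqrt(-3 + (4 - 4/N)) = -3 + sqrt(1 - 4/N))
u(E) = 8*E
sqrt(K(120) + u(1)) = sqrt((-3 + sqrt((-4 + 120)/120)) + 8*1) = sqrt((-3 + sqrt((1/120)*116)) + 8) = sqrt((-3 + sqrt(29/30)) + 8) = sqrt((-3 + sqrt(870)/30) + 8) = sqrt(5 + sqrt(870)/30)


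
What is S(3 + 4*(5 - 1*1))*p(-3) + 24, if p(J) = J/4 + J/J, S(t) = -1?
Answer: 95/4 ≈ 23.750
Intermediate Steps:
p(J) = 1 + J/4 (p(J) = J*(1/4) + 1 = J/4 + 1 = 1 + J/4)
S(3 + 4*(5 - 1*1))*p(-3) + 24 = -(1 + (1/4)*(-3)) + 24 = -(1 - 3/4) + 24 = -1*1/4 + 24 = -1/4 + 24 = 95/4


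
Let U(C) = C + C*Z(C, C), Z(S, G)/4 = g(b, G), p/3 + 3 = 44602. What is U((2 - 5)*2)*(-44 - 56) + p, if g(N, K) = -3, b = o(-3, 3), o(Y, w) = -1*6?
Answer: 127197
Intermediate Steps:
p = 133797 (p = -9 + 3*44602 = -9 + 133806 = 133797)
o(Y, w) = -6
b = -6
Z(S, G) = -12 (Z(S, G) = 4*(-3) = -12)
U(C) = -11*C (U(C) = C + C*(-12) = C - 12*C = -11*C)
U((2 - 5)*2)*(-44 - 56) + p = (-11*(2 - 5)*2)*(-44 - 56) + 133797 = -(-33)*2*(-100) + 133797 = -11*(-6)*(-100) + 133797 = 66*(-100) + 133797 = -6600 + 133797 = 127197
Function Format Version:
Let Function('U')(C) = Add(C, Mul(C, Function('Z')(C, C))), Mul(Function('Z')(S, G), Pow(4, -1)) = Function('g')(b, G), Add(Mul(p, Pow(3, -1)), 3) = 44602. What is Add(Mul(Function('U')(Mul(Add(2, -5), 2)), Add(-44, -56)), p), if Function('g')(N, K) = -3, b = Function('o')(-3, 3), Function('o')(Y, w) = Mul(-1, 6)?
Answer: 127197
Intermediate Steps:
p = 133797 (p = Add(-9, Mul(3, 44602)) = Add(-9, 133806) = 133797)
Function('o')(Y, w) = -6
b = -6
Function('Z')(S, G) = -12 (Function('Z')(S, G) = Mul(4, -3) = -12)
Function('U')(C) = Mul(-11, C) (Function('U')(C) = Add(C, Mul(C, -12)) = Add(C, Mul(-12, C)) = Mul(-11, C))
Add(Mul(Function('U')(Mul(Add(2, -5), 2)), Add(-44, -56)), p) = Add(Mul(Mul(-11, Mul(Add(2, -5), 2)), Add(-44, -56)), 133797) = Add(Mul(Mul(-11, Mul(-3, 2)), -100), 133797) = Add(Mul(Mul(-11, -6), -100), 133797) = Add(Mul(66, -100), 133797) = Add(-6600, 133797) = 127197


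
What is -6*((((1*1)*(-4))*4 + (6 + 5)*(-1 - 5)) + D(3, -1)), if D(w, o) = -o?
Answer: 486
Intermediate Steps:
-6*((((1*1)*(-4))*4 + (6 + 5)*(-1 - 5)) + D(3, -1)) = -6*((((1*1)*(-4))*4 + (6 + 5)*(-1 - 5)) - 1*(-1)) = -6*(((1*(-4))*4 + 11*(-6)) + 1) = -6*((-4*4 - 66) + 1) = -6*((-16 - 66) + 1) = -6*(-82 + 1) = -6*(-81) = 486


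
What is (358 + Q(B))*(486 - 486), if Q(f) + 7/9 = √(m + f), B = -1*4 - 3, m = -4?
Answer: 0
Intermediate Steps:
B = -7 (B = -4 - 3 = -7)
Q(f) = -7/9 + √(-4 + f)
(358 + Q(B))*(486 - 486) = (358 + (-7/9 + √(-4 - 7)))*(486 - 486) = (358 + (-7/9 + √(-11)))*0 = (358 + (-7/9 + I*√11))*0 = (3215/9 + I*√11)*0 = 0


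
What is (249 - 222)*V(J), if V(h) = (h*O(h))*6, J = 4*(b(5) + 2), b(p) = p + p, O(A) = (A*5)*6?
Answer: 11197440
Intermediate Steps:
O(A) = 30*A (O(A) = (5*A)*6 = 30*A)
b(p) = 2*p
J = 48 (J = 4*(2*5 + 2) = 4*(10 + 2) = 4*12 = 48)
V(h) = 180*h² (V(h) = (h*(30*h))*6 = (30*h²)*6 = 180*h²)
(249 - 222)*V(J) = (249 - 222)*(180*48²) = 27*(180*2304) = 27*414720 = 11197440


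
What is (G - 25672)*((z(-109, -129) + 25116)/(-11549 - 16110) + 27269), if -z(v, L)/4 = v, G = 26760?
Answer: 48269294016/1627 ≈ 2.9668e+7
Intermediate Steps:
z(v, L) = -4*v
(G - 25672)*((z(-109, -129) + 25116)/(-11549 - 16110) + 27269) = (26760 - 25672)*((-4*(-109) + 25116)/(-11549 - 16110) + 27269) = 1088*((436 + 25116)/(-27659) + 27269) = 1088*(25552*(-1/27659) + 27269) = 1088*(-25552/27659 + 27269) = 1088*(754207719/27659) = 48269294016/1627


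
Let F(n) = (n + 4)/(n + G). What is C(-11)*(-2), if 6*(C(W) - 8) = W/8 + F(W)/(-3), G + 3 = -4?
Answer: -10043/648 ≈ -15.498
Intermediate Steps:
G = -7 (G = -3 - 4 = -7)
F(n) = (4 + n)/(-7 + n) (F(n) = (n + 4)/(n - 7) = (4 + n)/(-7 + n))
C(W) = 8 + W/48 - (4 + W)/(18*(-7 + W)) (C(W) = 8 + (W/8 + ((4 + W)/(-7 + W))/(-3))/6 = 8 + (W*(⅛) + ((4 + W)/(-7 + W))*(-⅓))/6 = 8 + (W/8 - (4 + W)/(3*(-7 + W)))/6 = 8 + (W/48 - (4 + W)/(18*(-7 + W))) = 8 + W/48 - (4 + W)/(18*(-7 + W)))
C(-11)*(-2) = ((-8096 + 3*(-11)² + 1123*(-11))/(144*(-7 - 11)))*(-2) = ((1/144)*(-8096 + 3*121 - 12353)/(-18))*(-2) = ((1/144)*(-1/18)*(-8096 + 363 - 12353))*(-2) = ((1/144)*(-1/18)*(-20086))*(-2) = (10043/1296)*(-2) = -10043/648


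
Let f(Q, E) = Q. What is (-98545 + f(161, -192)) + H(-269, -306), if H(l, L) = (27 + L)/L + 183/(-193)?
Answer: -645596047/6562 ≈ -98384.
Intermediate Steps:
H(l, L) = -183/193 + (27 + L)/L (H(l, L) = (27 + L)/L + 183*(-1/193) = (27 + L)/L - 183/193 = -183/193 + (27 + L)/L)
(-98545 + f(161, -192)) + H(-269, -306) = (-98545 + 161) + (10/193 + 27/(-306)) = -98384 + (10/193 + 27*(-1/306)) = -98384 + (10/193 - 3/34) = -98384 - 239/6562 = -645596047/6562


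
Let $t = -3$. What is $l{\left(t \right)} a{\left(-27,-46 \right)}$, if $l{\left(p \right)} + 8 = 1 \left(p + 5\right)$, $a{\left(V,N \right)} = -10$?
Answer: $60$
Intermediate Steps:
$l{\left(p \right)} = -3 + p$ ($l{\left(p \right)} = -8 + 1 \left(p + 5\right) = -8 + 1 \left(5 + p\right) = -8 + \left(5 + p\right) = -3 + p$)
$l{\left(t \right)} a{\left(-27,-46 \right)} = \left(-3 - 3\right) \left(-10\right) = \left(-6\right) \left(-10\right) = 60$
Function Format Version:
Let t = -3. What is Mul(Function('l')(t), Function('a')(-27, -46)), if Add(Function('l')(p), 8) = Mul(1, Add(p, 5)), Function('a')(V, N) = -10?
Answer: 60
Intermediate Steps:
Function('l')(p) = Add(-3, p) (Function('l')(p) = Add(-8, Mul(1, Add(p, 5))) = Add(-8, Mul(1, Add(5, p))) = Add(-8, Add(5, p)) = Add(-3, p))
Mul(Function('l')(t), Function('a')(-27, -46)) = Mul(Add(-3, -3), -10) = Mul(-6, -10) = 60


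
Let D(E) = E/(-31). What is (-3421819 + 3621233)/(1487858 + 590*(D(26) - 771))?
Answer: 3090917/16003334 ≈ 0.19314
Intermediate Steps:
D(E) = -E/31 (D(E) = E*(-1/31) = -E/31)
(-3421819 + 3621233)/(1487858 + 590*(D(26) - 771)) = (-3421819 + 3621233)/(1487858 + 590*(-1/31*26 - 771)) = 199414/(1487858 + 590*(-26/31 - 771)) = 199414/(1487858 + 590*(-23927/31)) = 199414/(1487858 - 14116930/31) = 199414/(32006668/31) = 199414*(31/32006668) = 3090917/16003334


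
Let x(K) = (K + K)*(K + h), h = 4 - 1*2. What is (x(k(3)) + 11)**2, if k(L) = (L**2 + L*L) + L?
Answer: 954529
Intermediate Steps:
h = 2 (h = 4 - 2 = 2)
k(L) = L + 2*L**2 (k(L) = (L**2 + L**2) + L = 2*L**2 + L = L + 2*L**2)
x(K) = 2*K*(2 + K) (x(K) = (K + K)*(K + 2) = (2*K)*(2 + K) = 2*K*(2 + K))
(x(k(3)) + 11)**2 = (2*(3*(1 + 2*3))*(2 + 3*(1 + 2*3)) + 11)**2 = (2*(3*(1 + 6))*(2 + 3*(1 + 6)) + 11)**2 = (2*(3*7)*(2 + 3*7) + 11)**2 = (2*21*(2 + 21) + 11)**2 = (2*21*23 + 11)**2 = (966 + 11)**2 = 977**2 = 954529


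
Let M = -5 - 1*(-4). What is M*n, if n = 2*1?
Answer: -2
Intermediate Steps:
M = -1 (M = -5 + 4 = -1)
n = 2
M*n = -1*2 = -2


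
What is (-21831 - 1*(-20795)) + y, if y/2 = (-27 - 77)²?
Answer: 20596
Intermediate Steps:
y = 21632 (y = 2*(-27 - 77)² = 2*(-104)² = 2*10816 = 21632)
(-21831 - 1*(-20795)) + y = (-21831 - 1*(-20795)) + 21632 = (-21831 + 20795) + 21632 = -1036 + 21632 = 20596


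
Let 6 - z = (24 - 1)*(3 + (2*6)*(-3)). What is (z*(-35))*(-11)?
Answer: 294525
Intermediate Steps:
z = 765 (z = 6 - (24 - 1)*(3 + (2*6)*(-3)) = 6 - 23*(3 + 12*(-3)) = 6 - 23*(3 - 36) = 6 - 23*(-33) = 6 - 1*(-759) = 6 + 759 = 765)
(z*(-35))*(-11) = (765*(-35))*(-11) = -26775*(-11) = 294525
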